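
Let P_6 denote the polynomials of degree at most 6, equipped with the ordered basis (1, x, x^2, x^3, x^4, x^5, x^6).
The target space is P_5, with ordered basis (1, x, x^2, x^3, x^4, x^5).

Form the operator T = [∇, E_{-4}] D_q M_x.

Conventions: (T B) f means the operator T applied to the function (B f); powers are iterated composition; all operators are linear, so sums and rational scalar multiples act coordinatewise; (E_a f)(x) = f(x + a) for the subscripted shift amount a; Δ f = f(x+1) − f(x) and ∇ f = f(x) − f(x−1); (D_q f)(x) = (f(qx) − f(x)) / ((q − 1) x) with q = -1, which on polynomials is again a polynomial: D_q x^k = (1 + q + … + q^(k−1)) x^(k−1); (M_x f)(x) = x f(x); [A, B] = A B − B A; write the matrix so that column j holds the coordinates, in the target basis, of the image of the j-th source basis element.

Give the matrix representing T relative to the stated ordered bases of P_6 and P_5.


image of 1: 0
image of x: 0
image of x^2: 0
image of x^3: 0
image of x^4: 0
image of x^5: 0
image of x^6: 0
each image's coordinates form column j of the matrix

the matrix is [[0, 0, 0, 0, 0, 0, 0]; [0, 0, 0, 0, 0, 0, 0]; [0, 0, 0, 0, 0, 0, 0]; [0, 0, 0, 0, 0, 0, 0]; [0, 0, 0, 0, 0, 0, 0]; [0, 0, 0, 0, 0, 0, 0]] (rows listed top to bottom)


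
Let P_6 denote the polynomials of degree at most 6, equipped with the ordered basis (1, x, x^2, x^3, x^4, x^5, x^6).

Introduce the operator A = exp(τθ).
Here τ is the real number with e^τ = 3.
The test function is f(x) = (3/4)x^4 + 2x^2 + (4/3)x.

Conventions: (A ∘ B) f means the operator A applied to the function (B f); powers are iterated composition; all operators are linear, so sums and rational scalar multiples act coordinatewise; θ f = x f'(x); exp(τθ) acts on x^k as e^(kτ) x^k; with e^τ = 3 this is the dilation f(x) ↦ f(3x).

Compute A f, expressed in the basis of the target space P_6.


g(x) = (243/4)x^4 + 18x^2 + 4x

exp(τθ) x^k = e^(kτ) x^k; with e^τ = 3 this sends x^k to 3^k x^k
x ↦ 3 x
x^2 ↦ 9 x^2
x^4 ↦ 81 x^4
applying this coordinatewise to f: exp(τθ) f = (243/4)x^4 + 18x^2 + 4x


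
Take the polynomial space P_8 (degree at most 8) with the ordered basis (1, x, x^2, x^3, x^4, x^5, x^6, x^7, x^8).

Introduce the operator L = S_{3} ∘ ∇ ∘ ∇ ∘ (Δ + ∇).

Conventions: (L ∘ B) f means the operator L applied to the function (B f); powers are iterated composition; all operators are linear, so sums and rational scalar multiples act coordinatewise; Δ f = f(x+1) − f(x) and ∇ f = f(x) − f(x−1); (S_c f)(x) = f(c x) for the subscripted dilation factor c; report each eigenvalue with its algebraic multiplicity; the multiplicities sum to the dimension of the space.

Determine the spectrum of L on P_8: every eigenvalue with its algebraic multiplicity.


image of 1: 0
image of x: 0
image of x^2: 0
image of x^3: 12
image of x^4: 144x - 48
image of x^5: 1080x^2 - 720x + 180
image of x^6: 6480x^3 - 6480x^2 + 3240x - 600
image of x^7: 34020x^4 - 45360x^3 + 34020x^2 - 12600x + 1932
image of x^8: 163296x^5 - 272160x^4 + 272160x^3 - 151200x^2 + 46368x - 6048
the matrix is upper triangular; its diagonal is (0, 0, 0, 0, 0, 0, 0, 0, 0)
for a triangular matrix the eigenvalues are the diagonal entries, with algebraic multiplicity their repetition count

λ = 0 (multiplicity 9)


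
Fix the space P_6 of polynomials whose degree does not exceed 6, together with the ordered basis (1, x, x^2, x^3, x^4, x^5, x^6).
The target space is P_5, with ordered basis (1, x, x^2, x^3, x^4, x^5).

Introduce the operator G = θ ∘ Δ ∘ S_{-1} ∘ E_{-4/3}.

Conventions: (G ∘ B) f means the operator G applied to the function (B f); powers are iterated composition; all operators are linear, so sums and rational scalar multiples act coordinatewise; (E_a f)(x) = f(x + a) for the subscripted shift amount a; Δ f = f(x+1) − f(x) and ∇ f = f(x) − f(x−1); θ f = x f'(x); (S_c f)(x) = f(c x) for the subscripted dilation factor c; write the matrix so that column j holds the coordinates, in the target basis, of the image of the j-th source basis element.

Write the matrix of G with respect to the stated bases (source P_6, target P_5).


image of 1: 0
image of x: 0
image of x^2: 2x
image of x^3: -6x^2 - 11x
image of x^4: 12x^3 + 44x^2 + (124/3)x
image of x^5: -20x^4 - 110x^3 - (620/3)x^2 - (3575/27)x
image of x^6: 30x^5 + 220x^4 + 620x^3 + (7150/9)x^2 + (10522/27)x
each image's coordinates form column j of the matrix

the matrix is [[0, 0, 0, 0, 0, 0, 0]; [0, 0, 2, -11, 124/3, -3575/27, 10522/27]; [0, 0, 0, -6, 44, -620/3, 7150/9]; [0, 0, 0, 0, 12, -110, 620]; [0, 0, 0, 0, 0, -20, 220]; [0, 0, 0, 0, 0, 0, 30]] (rows listed top to bottom)


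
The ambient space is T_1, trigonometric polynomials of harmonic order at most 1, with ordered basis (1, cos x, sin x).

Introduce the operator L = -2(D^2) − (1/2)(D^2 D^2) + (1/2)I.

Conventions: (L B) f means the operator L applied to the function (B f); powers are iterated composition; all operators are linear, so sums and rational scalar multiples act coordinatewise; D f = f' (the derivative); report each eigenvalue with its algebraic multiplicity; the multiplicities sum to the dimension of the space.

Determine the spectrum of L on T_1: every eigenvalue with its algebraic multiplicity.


image of 1: 1/2
image of cos x: 2cos x
image of sin x: 2sin x
the matrix is diagonal; its diagonal is (1/2, 2, 2)
for a triangular matrix the eigenvalues are the diagonal entries, with algebraic multiplicity their repetition count

λ = 1/2 (multiplicity 1), λ = 2 (multiplicity 2)


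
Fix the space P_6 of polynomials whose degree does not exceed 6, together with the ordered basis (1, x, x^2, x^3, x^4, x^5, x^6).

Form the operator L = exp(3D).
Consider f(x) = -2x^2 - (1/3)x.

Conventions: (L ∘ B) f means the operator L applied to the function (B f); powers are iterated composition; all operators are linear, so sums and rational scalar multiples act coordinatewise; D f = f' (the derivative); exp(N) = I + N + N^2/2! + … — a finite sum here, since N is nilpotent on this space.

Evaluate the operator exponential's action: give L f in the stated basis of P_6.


the image equals g(x) = -2x^2 - (37/3)x - 19

order-1 term: -12x - 1
order-2 term: -18
the series for exp(3D) f terminates at order 2
exp(3D) f = -2x^2 - (37/3)x - 19


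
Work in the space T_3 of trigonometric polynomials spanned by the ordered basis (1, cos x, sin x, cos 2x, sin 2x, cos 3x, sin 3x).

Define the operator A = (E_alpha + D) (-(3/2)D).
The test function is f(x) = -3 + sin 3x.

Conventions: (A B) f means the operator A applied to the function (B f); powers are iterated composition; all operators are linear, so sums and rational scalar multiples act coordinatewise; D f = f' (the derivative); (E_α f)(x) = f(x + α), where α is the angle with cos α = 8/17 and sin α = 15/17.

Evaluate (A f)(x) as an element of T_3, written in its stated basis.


the result is g(x) = (21996/4913)cos 3x + (64098/4913)sin 3x

D f = 3cos 3x
(-(3/2)D) f = -(9/2)cos 3x
E_alpha (-(3/2)D) f = (21996/4913)cos 3x - (4455/9826)sin 3x
D (-(3/2)D) f = (27/2)sin 3x
(E_alpha + D) (-(3/2)D) f = (21996/4913)cos 3x + (64098/4913)sin 3x


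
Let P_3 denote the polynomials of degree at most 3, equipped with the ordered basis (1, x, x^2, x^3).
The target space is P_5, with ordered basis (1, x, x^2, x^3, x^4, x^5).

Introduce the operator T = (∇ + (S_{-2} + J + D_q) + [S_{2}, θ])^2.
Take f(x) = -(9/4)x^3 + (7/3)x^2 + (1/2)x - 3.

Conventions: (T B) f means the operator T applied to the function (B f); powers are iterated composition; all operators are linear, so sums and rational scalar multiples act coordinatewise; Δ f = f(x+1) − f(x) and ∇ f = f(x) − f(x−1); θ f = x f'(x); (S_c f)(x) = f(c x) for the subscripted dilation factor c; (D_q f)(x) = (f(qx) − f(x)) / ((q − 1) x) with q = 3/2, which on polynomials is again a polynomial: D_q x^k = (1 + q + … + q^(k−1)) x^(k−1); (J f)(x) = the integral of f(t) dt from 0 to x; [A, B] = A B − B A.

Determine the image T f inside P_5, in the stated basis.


∇ f = -(27/4)x^2 + (137/12)x - 49/12
S_{-2} f = 18x^3 + (28/3)x^2 - x - 3
J f = -(9/16)x^4 + (7/9)x^3 + (1/4)x^2 - 3x
D_q f = -(171/16)x^2 + (35/6)x + 1/2
(S_{-2} + J + D_q) f = -(9/16)x^4 + (169/9)x^3 - (53/48)x^2 + (11/6)x - 5/2
θ f = -(27/4)x^3 + (14/3)x^2 + (1/2)x
S_{2} θ f = -54x^3 + (56/3)x^2 + x
S_{2} f = -18x^3 + (28/3)x^2 + x - 3
θ S_{2} f = -54x^3 + (56/3)x^2 + x
[S_{2}, θ] f = 0
(∇ + (S_{-2} + J + D_q) + [S_{2}, θ]) f = -(9/16)x^4 + (169/9)x^3 - (377/48)x^2 + (53/4)x - 79/12
∇ (∇ + (S_{-2} + J + D_q) + [S_{2}, θ]) f = -(9/4)x^3 + (1433/24)x^2 - (1783/24)x + 364/9
S_{-2} (∇ + (S_{-2} + J + D_q) + [S_{2}, θ]) f = -9x^4 - (1352/9)x^3 - (377/12)x^2 - (53/2)x - 79/12
J (∇ + (S_{-2} + J + D_q) + [S_{2}, θ]) f = -(9/80)x^5 + (169/36)x^4 - (377/144)x^3 + (53/8)x^2 - (79/12)x
D_q (∇ + (S_{-2} + J + D_q) + [S_{2}, θ]) f = -(585/128)x^3 + (3211/36)x^2 - (1885/96)x + 53/4
(S_{-2} + J + D_q) (∇ + (S_{-2} + J + D_q) + [S_{2}, θ]) f = -(9/80)x^5 - (155/36)x^4 - (181337/1152)x^3 + (4637/72)x^2 - (1687/32)x + 20/3
θ (∇ + (S_{-2} + J + D_q) + [S_{2}, θ]) f = -(9/4)x^4 + (169/3)x^3 - (377/24)x^2 + (53/4)x
S_{2} θ (∇ + (S_{-2} + J + D_q) + [S_{2}, θ]) f = -36x^4 + (1352/3)x^3 - (377/6)x^2 + (53/2)x
S_{2} (∇ + (S_{-2} + J + D_q) + [S_{2}, θ]) f = -9x^4 + (1352/9)x^3 - (377/12)x^2 + (53/2)x - 79/12
θ S_{2} (∇ + (S_{-2} + J + D_q) + [S_{2}, θ]) f = -36x^4 + (1352/3)x^3 - (377/6)x^2 + (53/2)x
[S_{2}, θ] (∇ + (S_{-2} + J + D_q) + [S_{2}, θ]) f = 0
(∇ + (S_{-2} + J + D_q) + [S_{2}, θ]) (∇ + (S_{-2} + J + D_q) + [S_{2}, θ]) f = -(9/80)x^5 - (155/36)x^4 - (183929/1152)x^3 + (1117/9)x^2 - (12193/96)x + 424/9

the image equals g(x) = -(9/80)x^5 - (155/36)x^4 - (183929/1152)x^3 + (1117/9)x^2 - (12193/96)x + 424/9


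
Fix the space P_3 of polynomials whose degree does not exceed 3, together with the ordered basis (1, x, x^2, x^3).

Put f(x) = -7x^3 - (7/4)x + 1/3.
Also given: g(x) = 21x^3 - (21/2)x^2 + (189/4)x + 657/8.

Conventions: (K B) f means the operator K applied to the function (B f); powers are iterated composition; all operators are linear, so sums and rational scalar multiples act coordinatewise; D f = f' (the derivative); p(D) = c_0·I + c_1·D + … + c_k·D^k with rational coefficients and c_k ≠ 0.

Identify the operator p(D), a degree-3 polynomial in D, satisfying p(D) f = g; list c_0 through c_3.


p(D) = -3·I + (1/2)·D − D^2 − 2·D^3, i.e. c_0 = -3, c_1 = 1/2, c_2 = -1, c_3 = -2

D^0 f = -7x^3 - (7/4)x + 1/3
D^1 f = -21x^2 - 7/4
D^2 f = -42x
D^3 f = -42
matching coefficients of g against c_0 f + c_1 Df + … from the top degree down determines the c_i
solution: c_0 = -3, c_1 = 1/2, c_2 = -1, c_3 = -2


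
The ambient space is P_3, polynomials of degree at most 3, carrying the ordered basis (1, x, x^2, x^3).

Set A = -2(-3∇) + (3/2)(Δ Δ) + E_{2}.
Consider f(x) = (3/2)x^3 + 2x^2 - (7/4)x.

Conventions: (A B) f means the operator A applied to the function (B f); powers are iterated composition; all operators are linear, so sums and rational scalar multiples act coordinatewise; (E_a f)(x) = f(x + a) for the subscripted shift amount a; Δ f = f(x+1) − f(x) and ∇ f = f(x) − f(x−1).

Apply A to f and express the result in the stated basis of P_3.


the image equals g(x) = (3/2)x^3 + 38x^2 + (139/4)x + 45/2

∇ f = (9/2)x^2 - (1/2)x - 9/4
(-3∇) f = -(27/2)x^2 + (3/2)x + 27/4
(-2(-3∇)) f = 27x^2 - 3x - 27/2
Δ f = (9/2)x^2 + (17/2)x + 7/4
Δ Δ f = 9x + 13
((3/2)(Δ Δ)) f = (27/2)x + 39/2
E_{2} f = (3/2)x^3 + 11x^2 + (97/4)x + 33/2
(-2(-3∇) + (3/2)(Δ Δ) + E_{2}) f = (3/2)x^3 + 38x^2 + (139/4)x + 45/2


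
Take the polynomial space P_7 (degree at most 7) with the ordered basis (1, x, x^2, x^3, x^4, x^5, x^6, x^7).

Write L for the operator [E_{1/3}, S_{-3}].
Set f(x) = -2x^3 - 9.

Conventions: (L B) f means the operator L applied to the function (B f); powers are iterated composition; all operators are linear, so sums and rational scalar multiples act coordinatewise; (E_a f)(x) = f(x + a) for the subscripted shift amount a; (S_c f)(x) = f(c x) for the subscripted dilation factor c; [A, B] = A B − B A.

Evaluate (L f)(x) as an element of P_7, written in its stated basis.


S_{-3} f = 54x^3 - 9
E_{1/3} S_{-3} f = 54x^3 + 54x^2 + 18x - 7
E_{1/3} f = -2x^3 - 2x^2 - (2/3)x - 245/27
S_{-3} E_{1/3} f = 54x^3 - 18x^2 + 2x - 245/27
[E_{1/3}, S_{-3}] f = 72x^2 + 16x + 56/27

the image equals g(x) = 72x^2 + 16x + 56/27


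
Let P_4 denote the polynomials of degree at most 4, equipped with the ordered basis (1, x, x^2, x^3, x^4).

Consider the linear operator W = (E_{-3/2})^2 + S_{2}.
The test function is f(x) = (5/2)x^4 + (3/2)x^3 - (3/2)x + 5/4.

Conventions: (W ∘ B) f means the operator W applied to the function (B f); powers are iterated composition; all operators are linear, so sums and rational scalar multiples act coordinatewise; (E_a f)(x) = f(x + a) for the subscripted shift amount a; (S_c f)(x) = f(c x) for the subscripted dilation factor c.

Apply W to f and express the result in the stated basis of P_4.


g(x) = (85/2)x^4 - (33/2)x^3 + (243/2)x^2 - 234x + 169

E_{-3/2} f = (5/2)x^4 - (27/2)x^3 + 27x^2 - (201/8)x + 355/32
E_{-3/2} E_{-3/2} f = (5/2)x^4 - (57/2)x^3 + (243/2)x^2 - 231x + 671/4
S_{2} f = 40x^4 + 12x^3 - 3x + 5/4
((E_{-3/2})^2 + S_{2}) f = (85/2)x^4 - (33/2)x^3 + (243/2)x^2 - 234x + 169


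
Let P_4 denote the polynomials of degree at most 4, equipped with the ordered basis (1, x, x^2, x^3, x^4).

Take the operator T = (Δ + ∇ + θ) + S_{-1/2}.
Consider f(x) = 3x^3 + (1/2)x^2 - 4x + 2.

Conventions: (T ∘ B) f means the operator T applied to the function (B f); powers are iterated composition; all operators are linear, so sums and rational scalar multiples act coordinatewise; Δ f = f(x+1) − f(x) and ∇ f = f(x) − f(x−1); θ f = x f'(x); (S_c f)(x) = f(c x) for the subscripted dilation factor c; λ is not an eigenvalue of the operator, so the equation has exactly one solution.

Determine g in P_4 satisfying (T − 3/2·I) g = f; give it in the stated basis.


write g with unknown coordinates in the stated basis and equate coefficients in (T − 3/2·I) g = f
solving from the highest basis element down gives g = (24/11)x^3 - (554/33)x^2 - (2084/33)x - 8180/33
check: T g = (69/11)x^3 - (543/22)x^2 - (1086/11)x - 4068/11
so T g − 3/2·g = 3x^3 + (1/2)x^2 - 4x + 2 = f ✓

g(x) = (24/11)x^3 - (554/33)x^2 - (2084/33)x - 8180/33


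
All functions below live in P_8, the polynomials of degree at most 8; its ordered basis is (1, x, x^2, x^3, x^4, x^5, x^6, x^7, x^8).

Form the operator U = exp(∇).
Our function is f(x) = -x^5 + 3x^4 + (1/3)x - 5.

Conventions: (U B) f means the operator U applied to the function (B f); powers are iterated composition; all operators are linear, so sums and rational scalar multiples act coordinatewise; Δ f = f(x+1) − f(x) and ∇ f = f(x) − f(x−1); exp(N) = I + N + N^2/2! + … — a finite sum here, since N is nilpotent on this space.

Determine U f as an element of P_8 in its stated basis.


the image equals g(x) = -x^5 - 2x^4 + 12x^3 + 10x^2 - (50/3)x - 11/3

order-1 term: -5x^4 + 22x^3 - 28x^2 + 17x - 11/3
order-2 term: -10x^3 + 48x^2 - 71x + 36
order-3 term: -10x^2 + 42x - 43
order-4 term: -5x + 13
order-5 term: -1
the series for exp(∇) f terminates at order 5
exp(∇) f = -x^5 - 2x^4 + 12x^3 + 10x^2 - (50/3)x - 11/3


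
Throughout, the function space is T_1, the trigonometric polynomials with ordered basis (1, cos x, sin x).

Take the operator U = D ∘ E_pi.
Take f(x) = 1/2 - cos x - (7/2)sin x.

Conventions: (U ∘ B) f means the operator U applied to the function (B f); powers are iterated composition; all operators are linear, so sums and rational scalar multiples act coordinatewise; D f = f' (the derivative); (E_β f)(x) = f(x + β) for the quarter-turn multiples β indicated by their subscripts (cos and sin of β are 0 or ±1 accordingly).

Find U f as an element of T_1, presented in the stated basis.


E_pi f = 1/2 + cos x + (7/2)sin x
D E_pi f = (7/2)cos x - sin x

the result is g(x) = (7/2)cos x - sin x


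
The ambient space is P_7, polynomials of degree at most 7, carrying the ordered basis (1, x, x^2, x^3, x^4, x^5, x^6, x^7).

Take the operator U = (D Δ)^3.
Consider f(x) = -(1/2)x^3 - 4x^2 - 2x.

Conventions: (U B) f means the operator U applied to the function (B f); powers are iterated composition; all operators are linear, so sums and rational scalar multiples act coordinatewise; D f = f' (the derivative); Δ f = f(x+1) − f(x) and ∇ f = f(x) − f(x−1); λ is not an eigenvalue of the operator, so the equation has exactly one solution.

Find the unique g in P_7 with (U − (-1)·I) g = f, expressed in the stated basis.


write g with unknown coordinates in the stated basis and equate coefficients in (U − (-1)·I) g = f
solving from the highest basis element down gives g = -(1/2)x^3 - 4x^2 - 2x
check: U g = 0
so U g − (-1)·g = -(1/2)x^3 - 4x^2 - 2x = f ✓

the result is g(x) = -(1/2)x^3 - 4x^2 - 2x


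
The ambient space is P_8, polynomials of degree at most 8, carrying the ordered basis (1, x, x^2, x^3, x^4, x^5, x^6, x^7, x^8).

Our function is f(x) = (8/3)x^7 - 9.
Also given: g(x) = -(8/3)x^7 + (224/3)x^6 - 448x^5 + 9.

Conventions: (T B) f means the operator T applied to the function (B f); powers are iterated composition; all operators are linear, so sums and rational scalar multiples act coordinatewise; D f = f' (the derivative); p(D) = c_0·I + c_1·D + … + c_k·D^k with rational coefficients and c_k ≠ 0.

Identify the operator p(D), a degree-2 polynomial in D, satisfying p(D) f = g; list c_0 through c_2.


p(D) = -I + 4·D − 4·D^2, i.e. c_0 = -1, c_1 = 4, c_2 = -4

D^0 f = (8/3)x^7 - 9
D^1 f = (56/3)x^6
D^2 f = 112x^5
matching coefficients of g against c_0 f + c_1 Df + … from the top degree down determines the c_i
solution: c_0 = -1, c_1 = 4, c_2 = -4


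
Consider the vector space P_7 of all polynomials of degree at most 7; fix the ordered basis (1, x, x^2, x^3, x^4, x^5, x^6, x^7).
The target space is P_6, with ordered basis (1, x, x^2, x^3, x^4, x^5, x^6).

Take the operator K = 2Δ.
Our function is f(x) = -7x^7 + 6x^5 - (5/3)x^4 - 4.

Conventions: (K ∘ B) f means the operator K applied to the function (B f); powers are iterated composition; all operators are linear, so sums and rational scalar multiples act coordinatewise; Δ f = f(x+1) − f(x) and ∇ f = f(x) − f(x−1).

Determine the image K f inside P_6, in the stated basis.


Δ f = -49x^6 - 147x^5 - 215x^4 - (575/3)x^3 - 97x^2 - (77/3)x - 8/3
(2Δ) f = -98x^6 - 294x^5 - 430x^4 - (1150/3)x^3 - 194x^2 - (154/3)x - 16/3

g(x) = -98x^6 - 294x^5 - 430x^4 - (1150/3)x^3 - 194x^2 - (154/3)x - 16/3


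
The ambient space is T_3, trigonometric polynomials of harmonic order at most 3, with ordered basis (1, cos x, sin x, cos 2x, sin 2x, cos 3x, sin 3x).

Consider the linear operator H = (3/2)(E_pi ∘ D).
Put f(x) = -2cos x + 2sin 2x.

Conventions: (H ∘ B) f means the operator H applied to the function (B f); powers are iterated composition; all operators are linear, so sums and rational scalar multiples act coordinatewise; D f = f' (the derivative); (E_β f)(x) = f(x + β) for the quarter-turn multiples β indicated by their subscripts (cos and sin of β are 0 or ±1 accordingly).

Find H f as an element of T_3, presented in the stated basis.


D f = 2sin x + 4cos 2x
E_pi D f = -2sin x + 4cos 2x
((3/2)(E_pi ∘ D)) f = -3sin x + 6cos 2x

g(x) = -3sin x + 6cos 2x


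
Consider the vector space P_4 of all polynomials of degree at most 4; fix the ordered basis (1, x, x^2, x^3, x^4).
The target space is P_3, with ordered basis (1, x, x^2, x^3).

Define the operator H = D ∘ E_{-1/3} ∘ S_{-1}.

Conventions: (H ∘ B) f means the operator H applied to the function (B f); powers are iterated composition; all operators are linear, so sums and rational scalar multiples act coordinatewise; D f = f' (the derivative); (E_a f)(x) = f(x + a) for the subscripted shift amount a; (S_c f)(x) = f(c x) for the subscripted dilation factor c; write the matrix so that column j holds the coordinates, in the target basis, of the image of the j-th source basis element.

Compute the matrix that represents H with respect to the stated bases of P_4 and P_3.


the matrix is [[0, -1, -2/3, -1/3, -4/27]; [0, 0, 2, 2, 4/3]; [0, 0, 0, -3, -4]; [0, 0, 0, 0, 4]] (rows listed top to bottom)

image of 1: 0
image of x: -1
image of x^2: 2x - 2/3
image of x^3: -3x^2 + 2x - 1/3
image of x^4: 4x^3 - 4x^2 + (4/3)x - 4/27
each image's coordinates form column j of the matrix


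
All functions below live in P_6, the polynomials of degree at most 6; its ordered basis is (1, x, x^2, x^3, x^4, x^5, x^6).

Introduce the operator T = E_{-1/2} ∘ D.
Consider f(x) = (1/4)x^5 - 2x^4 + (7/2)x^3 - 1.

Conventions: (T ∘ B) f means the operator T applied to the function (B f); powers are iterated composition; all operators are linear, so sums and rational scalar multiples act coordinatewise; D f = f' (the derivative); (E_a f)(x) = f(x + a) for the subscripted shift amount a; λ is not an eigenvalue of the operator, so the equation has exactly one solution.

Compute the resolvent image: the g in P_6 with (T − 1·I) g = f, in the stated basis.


write g with unknown coordinates in the stated basis and equate coefficients in (T − 1·I) g = f
solving from the highest basis element down gives g = -(1/4)x^5 + (3/4)x^4 + 2x^3 - (3/8)x^2 - (31/8)x - 93/64
check: T g = -(5/4)x^4 + (11/2)x^3 - (3/8)x^2 - (31/8)x - 157/64
so T g − 1·g = (1/4)x^5 - 2x^4 + (7/2)x^3 - 1 = f ✓

the image equals g(x) = -(1/4)x^5 + (3/4)x^4 + 2x^3 - (3/8)x^2 - (31/8)x - 93/64


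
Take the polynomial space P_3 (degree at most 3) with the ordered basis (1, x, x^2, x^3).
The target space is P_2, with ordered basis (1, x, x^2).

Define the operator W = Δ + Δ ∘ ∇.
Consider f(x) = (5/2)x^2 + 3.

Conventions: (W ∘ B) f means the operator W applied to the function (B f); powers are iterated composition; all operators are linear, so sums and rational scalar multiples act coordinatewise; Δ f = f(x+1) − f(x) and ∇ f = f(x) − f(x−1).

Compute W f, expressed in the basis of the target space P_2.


g(x) = 5x + 15/2

Δ f = 5x + 5/2
∇ f = 5x - 5/2
Δ ∇ f = 5
(Δ + Δ ∘ ∇) f = 5x + 15/2


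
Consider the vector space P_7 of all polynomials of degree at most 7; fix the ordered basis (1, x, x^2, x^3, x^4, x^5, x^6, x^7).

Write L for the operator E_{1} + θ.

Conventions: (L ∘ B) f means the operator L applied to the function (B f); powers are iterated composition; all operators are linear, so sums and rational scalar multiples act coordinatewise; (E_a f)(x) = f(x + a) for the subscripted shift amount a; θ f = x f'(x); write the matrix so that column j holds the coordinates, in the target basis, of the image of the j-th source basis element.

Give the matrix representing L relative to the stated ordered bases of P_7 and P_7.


image of 1: 1
image of x: 2x + 1
image of x^2: 3x^2 + 2x + 1
image of x^3: 4x^3 + 3x^2 + 3x + 1
image of x^4: 5x^4 + 4x^3 + 6x^2 + 4x + 1
image of x^5: 6x^5 + 5x^4 + 10x^3 + 10x^2 + 5x + 1
image of x^6: 7x^6 + 6x^5 + 15x^4 + 20x^3 + 15x^2 + 6x + 1
image of x^7: 8x^7 + 7x^6 + 21x^5 + 35x^4 + 35x^3 + 21x^2 + 7x + 1
each image's coordinates form column j of the matrix

the matrix is [[1, 1, 1, 1, 1, 1, 1, 1]; [0, 2, 2, 3, 4, 5, 6, 7]; [0, 0, 3, 3, 6, 10, 15, 21]; [0, 0, 0, 4, 4, 10, 20, 35]; [0, 0, 0, 0, 5, 5, 15, 35]; [0, 0, 0, 0, 0, 6, 6, 21]; [0, 0, 0, 0, 0, 0, 7, 7]; [0, 0, 0, 0, 0, 0, 0, 8]] (rows listed top to bottom)


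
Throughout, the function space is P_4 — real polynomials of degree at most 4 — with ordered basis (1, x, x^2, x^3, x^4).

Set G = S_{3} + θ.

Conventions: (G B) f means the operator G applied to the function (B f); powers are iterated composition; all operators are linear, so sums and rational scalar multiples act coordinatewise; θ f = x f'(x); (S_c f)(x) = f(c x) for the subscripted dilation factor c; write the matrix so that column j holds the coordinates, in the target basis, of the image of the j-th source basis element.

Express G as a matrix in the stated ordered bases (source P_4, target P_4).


the matrix is [[1, 0, 0, 0, 0]; [0, 4, 0, 0, 0]; [0, 0, 11, 0, 0]; [0, 0, 0, 30, 0]; [0, 0, 0, 0, 85]] (rows listed top to bottom)

image of 1: 1
image of x: 4x
image of x^2: 11x^2
image of x^3: 30x^3
image of x^4: 85x^4
each image's coordinates form column j of the matrix


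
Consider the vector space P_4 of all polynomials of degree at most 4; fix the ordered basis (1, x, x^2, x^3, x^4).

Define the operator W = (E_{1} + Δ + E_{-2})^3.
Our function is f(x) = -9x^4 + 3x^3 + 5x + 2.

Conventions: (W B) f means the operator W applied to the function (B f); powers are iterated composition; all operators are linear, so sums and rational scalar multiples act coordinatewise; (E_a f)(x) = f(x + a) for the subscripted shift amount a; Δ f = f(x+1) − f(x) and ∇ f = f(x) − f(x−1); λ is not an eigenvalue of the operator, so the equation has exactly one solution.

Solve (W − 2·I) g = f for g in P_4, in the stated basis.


write g with unknown coordinates in the stated basis and equate coefficients in (W − 2·I) g = f
solving from the highest basis element down gives g = -(3/2)x^4 + (1/2)x^3 + 108x^2 - (535/6)x - 2735/3
check: W g = -12x^4 + 4x^3 + 216x^2 - (520/3)x - 5464/3
so W g − 2·g = -9x^4 + 3x^3 + 5x + 2 = f ✓

g(x) = -(3/2)x^4 + (1/2)x^3 + 108x^2 - (535/6)x - 2735/3


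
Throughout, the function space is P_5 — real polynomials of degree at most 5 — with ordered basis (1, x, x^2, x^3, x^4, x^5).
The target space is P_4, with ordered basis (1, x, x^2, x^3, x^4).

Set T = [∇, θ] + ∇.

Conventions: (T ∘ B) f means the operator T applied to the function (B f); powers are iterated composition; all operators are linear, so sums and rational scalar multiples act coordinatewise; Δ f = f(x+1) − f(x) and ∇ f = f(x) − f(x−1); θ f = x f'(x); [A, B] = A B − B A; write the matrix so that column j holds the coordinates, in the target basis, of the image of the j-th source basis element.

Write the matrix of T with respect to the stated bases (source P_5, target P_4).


image of 1: 0
image of x: 2
image of x^2: 4x - 3
image of x^3: 6x^2 - 9x + 4
image of x^4: 8x^3 - 18x^2 + 16x - 5
image of x^5: 10x^4 - 30x^3 + 40x^2 - 25x + 6
each image's coordinates form column j of the matrix

the matrix is [[0, 2, -3, 4, -5, 6]; [0, 0, 4, -9, 16, -25]; [0, 0, 0, 6, -18, 40]; [0, 0, 0, 0, 8, -30]; [0, 0, 0, 0, 0, 10]] (rows listed top to bottom)


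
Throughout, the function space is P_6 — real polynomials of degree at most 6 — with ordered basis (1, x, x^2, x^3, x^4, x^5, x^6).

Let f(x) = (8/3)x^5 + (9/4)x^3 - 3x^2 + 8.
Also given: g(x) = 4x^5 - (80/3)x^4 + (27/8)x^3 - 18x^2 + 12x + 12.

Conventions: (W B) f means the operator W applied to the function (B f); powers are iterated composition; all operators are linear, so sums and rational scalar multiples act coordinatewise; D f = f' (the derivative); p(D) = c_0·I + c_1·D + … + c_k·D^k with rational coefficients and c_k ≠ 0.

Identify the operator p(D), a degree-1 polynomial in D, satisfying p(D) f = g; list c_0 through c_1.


p(D) = (3/2)·I − 2·D, i.e. c_0 = 3/2, c_1 = -2

D^0 f = (8/3)x^5 + (9/4)x^3 - 3x^2 + 8
D^1 f = (40/3)x^4 + (27/4)x^2 - 6x
matching coefficients of g against c_0 f + c_1 Df + … from the top degree down determines the c_i
solution: c_0 = 3/2, c_1 = -2


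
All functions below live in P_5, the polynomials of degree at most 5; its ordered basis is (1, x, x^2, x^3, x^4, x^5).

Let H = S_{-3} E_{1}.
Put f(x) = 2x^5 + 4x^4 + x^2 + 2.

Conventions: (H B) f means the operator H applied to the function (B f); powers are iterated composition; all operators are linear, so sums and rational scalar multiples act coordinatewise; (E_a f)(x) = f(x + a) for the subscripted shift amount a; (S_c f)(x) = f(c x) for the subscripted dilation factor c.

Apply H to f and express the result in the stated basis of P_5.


the image equals g(x) = -486x^5 + 1134x^4 - 972x^3 + 405x^2 - 84x + 9

E_{1} f = 2x^5 + 14x^4 + 36x^3 + 45x^2 + 28x + 9
S_{-3} E_{1} f = -486x^5 + 1134x^4 - 972x^3 + 405x^2 - 84x + 9


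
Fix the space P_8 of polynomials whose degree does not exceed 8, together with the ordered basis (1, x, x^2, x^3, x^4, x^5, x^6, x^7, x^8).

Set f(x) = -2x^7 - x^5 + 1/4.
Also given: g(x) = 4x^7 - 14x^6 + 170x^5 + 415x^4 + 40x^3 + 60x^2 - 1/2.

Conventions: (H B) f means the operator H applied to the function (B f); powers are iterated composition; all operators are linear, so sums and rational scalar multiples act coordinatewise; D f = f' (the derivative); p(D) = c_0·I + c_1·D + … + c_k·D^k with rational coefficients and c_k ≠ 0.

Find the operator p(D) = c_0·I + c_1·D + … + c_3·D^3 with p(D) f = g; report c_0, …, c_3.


D^0 f = -2x^7 - x^5 + 1/4
D^1 f = -14x^6 - 5x^4
D^2 f = -84x^5 - 20x^3
D^3 f = -420x^4 - 60x^2
matching coefficients of g against c_0 f + c_1 Df + … from the top degree down determines the c_i
solution: c_0 = -2, c_1 = 1, c_2 = -2, c_3 = -1

p(D) = -2·I + D − 2·D^2 − D^3, i.e. c_0 = -2, c_1 = 1, c_2 = -2, c_3 = -1


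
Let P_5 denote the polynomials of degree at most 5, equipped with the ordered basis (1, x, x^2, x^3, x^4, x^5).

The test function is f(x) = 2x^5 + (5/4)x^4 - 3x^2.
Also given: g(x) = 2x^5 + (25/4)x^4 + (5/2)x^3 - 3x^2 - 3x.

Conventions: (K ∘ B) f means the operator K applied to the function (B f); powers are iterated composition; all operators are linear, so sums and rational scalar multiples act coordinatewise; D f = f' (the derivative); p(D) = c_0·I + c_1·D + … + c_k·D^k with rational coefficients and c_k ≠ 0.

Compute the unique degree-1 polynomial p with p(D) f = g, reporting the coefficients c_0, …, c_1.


D^0 f = 2x^5 + (5/4)x^4 - 3x^2
D^1 f = 10x^4 + 5x^3 - 6x
matching coefficients of g against c_0 f + c_1 Df + … from the top degree down determines the c_i
solution: c_0 = 1, c_1 = 1/2

c_0 = 1, c_1 = 1/2


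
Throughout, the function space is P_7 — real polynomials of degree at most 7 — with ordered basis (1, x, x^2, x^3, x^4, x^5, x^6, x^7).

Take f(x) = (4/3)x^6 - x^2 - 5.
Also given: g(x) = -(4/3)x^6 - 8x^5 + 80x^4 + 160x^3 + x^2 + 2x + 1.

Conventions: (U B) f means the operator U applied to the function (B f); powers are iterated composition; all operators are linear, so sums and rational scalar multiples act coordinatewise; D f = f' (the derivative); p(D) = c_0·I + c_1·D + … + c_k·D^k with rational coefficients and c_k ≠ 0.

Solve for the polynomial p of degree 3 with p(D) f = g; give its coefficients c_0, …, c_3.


D^0 f = (4/3)x^6 - x^2 - 5
D^1 f = 8x^5 - 2x
D^2 f = 40x^4 - 2
D^3 f = 160x^3
matching coefficients of g against c_0 f + c_1 Df + … from the top degree down determines the c_i
solution: c_0 = -1, c_1 = -1, c_2 = 2, c_3 = 1

p(D) = -I − D + 2·D^2 + D^3, i.e. c_0 = -1, c_1 = -1, c_2 = 2, c_3 = 1


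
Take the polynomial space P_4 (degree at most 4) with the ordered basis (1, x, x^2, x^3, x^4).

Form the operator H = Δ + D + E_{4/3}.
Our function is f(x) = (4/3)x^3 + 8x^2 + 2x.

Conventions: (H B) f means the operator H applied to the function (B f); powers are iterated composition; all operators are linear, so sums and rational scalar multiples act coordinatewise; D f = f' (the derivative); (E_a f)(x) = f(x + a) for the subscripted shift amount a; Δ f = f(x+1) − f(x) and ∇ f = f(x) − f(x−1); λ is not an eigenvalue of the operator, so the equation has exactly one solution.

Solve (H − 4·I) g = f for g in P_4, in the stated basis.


the image equals g(x) = -(4/9)x^3 - (112/27)x^2 - (2702/243)x - 36512/2187

write g with unknown coordinates in the stated basis and equate coefficients in (H − 4·I) g = f
solving from the highest basis element down gives g = -(4/9)x^3 - (112/27)x^2 - (2702/243)x - 36512/2187
check: H g = -(4/9)x^3 - (232/27)x^2 - (10322/243)x - 146048/2187
so H g − 4·g = (4/3)x^3 + 8x^2 + 2x = f ✓


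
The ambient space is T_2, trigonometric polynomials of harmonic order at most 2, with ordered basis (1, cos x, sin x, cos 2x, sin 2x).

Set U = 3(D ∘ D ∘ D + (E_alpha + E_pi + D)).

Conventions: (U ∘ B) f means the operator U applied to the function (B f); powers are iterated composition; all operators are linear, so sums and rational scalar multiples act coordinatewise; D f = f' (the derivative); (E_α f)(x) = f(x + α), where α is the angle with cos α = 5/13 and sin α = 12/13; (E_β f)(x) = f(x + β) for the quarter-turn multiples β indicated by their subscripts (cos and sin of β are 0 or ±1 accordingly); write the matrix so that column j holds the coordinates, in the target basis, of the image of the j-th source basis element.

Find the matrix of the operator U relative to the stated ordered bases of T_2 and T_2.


the matrix is [[6, 0, 0, 0, 0]; [0, -24/13, 36/13, 0, 0]; [0, -36/13, -24/13, 0, 0]; [0, 0, 0, 150/169, -2682/169]; [0, 0, 0, 2682/169, 150/169]] (rows listed top to bottom)

image of 1: 6
image of cos x: -(24/13)cos x - (36/13)sin x
image of sin x: (36/13)cos x - (24/13)sin x
image of cos 2x: (150/169)cos 2x + (2682/169)sin 2x
image of sin 2x: -(2682/169)cos 2x + (150/169)sin 2x
each image's coordinates form column j of the matrix


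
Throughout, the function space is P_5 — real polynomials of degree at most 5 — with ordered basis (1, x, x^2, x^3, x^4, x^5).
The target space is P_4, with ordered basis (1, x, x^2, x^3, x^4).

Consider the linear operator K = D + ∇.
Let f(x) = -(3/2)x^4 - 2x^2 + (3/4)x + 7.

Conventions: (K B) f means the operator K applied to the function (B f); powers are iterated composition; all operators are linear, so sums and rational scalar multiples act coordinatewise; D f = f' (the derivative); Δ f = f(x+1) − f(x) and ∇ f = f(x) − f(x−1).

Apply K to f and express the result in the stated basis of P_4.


D f = -6x^3 - 4x + 3/4
∇ f = -6x^3 + 9x^2 - 10x + 17/4
(D + ∇) f = -12x^3 + 9x^2 - 14x + 5

g(x) = -12x^3 + 9x^2 - 14x + 5


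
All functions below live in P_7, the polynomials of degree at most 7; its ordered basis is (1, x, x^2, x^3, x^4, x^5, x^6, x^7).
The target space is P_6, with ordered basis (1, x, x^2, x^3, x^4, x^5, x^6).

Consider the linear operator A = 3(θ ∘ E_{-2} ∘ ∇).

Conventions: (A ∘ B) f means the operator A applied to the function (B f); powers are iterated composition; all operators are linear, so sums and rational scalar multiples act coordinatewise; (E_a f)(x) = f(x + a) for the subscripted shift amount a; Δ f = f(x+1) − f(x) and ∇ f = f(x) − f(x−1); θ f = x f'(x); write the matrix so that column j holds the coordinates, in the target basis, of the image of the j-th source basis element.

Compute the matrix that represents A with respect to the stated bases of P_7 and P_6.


image of 1: 0
image of x: 0
image of x^2: 6x
image of x^3: 18x^2 - 45x
image of x^4: 36x^3 - 180x^2 + 228x
image of x^5: 60x^4 - 450x^3 + 1140x^2 - 975x
image of x^6: 90x^5 - 900x^4 + 3420x^3 - 5850x^2 + 3798x
image of x^7: 126x^6 - 1575x^5 + 7980x^4 - 20475x^3 + 26586x^2 - 13965x
each image's coordinates form column j of the matrix

the matrix is [[0, 0, 0, 0, 0, 0, 0, 0]; [0, 0, 6, -45, 228, -975, 3798, -13965]; [0, 0, 0, 18, -180, 1140, -5850, 26586]; [0, 0, 0, 0, 36, -450, 3420, -20475]; [0, 0, 0, 0, 0, 60, -900, 7980]; [0, 0, 0, 0, 0, 0, 90, -1575]; [0, 0, 0, 0, 0, 0, 0, 126]] (rows listed top to bottom)


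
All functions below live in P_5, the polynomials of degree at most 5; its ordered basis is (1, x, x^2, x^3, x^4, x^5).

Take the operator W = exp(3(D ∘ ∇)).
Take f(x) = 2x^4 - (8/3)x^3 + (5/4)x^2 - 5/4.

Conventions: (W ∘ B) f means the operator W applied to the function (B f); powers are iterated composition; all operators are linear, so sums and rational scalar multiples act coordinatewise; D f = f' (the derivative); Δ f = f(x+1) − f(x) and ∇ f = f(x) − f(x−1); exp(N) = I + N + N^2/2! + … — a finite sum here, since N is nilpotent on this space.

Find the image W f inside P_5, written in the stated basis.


order-1 term: 72x^2 - 120x + 111/2
order-2 term: 216
the series for exp(3(D ∘ ∇)) f terminates at order 2
exp(3(D ∘ ∇)) f = 2x^4 - (8/3)x^3 + (293/4)x^2 - 120x + 1081/4

the result is g(x) = 2x^4 - (8/3)x^3 + (293/4)x^2 - 120x + 1081/4


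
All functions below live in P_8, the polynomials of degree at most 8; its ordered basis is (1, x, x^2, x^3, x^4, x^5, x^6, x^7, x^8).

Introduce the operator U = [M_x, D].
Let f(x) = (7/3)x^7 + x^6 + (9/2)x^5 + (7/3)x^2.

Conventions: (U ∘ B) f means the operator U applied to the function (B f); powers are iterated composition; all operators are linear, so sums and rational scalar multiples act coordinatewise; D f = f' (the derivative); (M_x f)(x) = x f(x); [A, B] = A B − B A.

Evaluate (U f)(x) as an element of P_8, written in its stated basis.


the result is g(x) = -(7/3)x^7 - x^6 - (9/2)x^5 - (7/3)x^2

D f = (49/3)x^6 + 6x^5 + (45/2)x^4 + (14/3)x
M_x D f = (49/3)x^7 + 6x^6 + (45/2)x^5 + (14/3)x^2
M_x f = (7/3)x^8 + x^7 + (9/2)x^6 + (7/3)x^3
D M_x f = (56/3)x^7 + 7x^6 + 27x^5 + 7x^2
[M_x, D] f = -(7/3)x^7 - x^6 - (9/2)x^5 - (7/3)x^2


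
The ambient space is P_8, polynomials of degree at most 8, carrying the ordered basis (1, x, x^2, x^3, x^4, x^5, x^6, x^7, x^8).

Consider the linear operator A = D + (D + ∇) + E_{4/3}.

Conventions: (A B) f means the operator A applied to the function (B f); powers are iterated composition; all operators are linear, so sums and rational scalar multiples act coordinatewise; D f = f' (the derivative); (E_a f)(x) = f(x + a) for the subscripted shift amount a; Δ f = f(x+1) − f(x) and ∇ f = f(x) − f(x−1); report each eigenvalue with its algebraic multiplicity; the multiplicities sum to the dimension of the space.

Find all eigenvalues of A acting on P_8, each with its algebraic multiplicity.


image of 1: 1
image of x: x + 13/3
image of x^2: x^2 + (26/3)x + 7/9
image of x^3: x^3 + 13x^2 + (7/3)x + 91/27
image of x^4: x^4 + (52/3)x^3 + (14/3)x^2 + (364/27)x + 175/81
image of x^5: x^5 + (65/3)x^4 + (70/9)x^3 + (910/27)x^2 + (875/81)x + 1267/243
image of x^6: x^6 + 26x^5 + (35/3)x^4 + (1820/27)x^3 + (875/27)x^2 + (2534/81)x + 3367/729
image of x^7: x^7 + (91/3)x^6 + (49/3)x^5 + (3185/27)x^4 + (6125/81)x^3 + (8869/81)x^2 + (23569/729)x + 18571/2187
image of x^8: x^8 + (104/3)x^7 + (196/9)x^6 + (5096/27)x^5 + (12250/81)x^4 + (70952/243)x^3 + (94276/729)x^2 + (148568/2187)x + 58975/6561
the matrix is upper triangular; its diagonal is (1, 1, 1, 1, 1, 1, 1, 1, 1)
for a triangular matrix the eigenvalues are the diagonal entries, with algebraic multiplicity their repetition count

λ = 1 (multiplicity 9)


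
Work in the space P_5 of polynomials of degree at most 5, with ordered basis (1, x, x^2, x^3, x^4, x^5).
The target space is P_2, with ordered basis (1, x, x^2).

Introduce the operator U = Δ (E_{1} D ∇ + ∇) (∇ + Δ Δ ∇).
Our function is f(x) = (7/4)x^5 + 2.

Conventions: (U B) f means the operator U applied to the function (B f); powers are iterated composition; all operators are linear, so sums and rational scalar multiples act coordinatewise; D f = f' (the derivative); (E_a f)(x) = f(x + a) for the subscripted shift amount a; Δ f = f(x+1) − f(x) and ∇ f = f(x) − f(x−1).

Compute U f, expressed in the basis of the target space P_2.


∇ f = (35/4)x^4 - (35/2)x^3 + (35/2)x^2 - (35/4)x + 7/4
∇ f = (35/4)x^4 - (35/2)x^3 + (35/2)x^2 - (35/4)x + 7/4
Δ ∇ f = 35x^3 + (35/2)x
Δ Δ ∇ f = 105x^2 + 105x + 105/2
(∇ + Δ Δ ∇) f = (35/4)x^4 - (35/2)x^3 + (245/2)x^2 + (385/4)x + 217/4
∇ (∇ + Δ Δ ∇) f = 35x^3 - 105x^2 + (665/2)x - 105/2
D ∇ (∇ + Δ Δ ∇) f = 105x^2 - 210x + 665/2
E_{1} D ∇ (∇ + Δ Δ ∇) f = 105x^2 + 455/2
∇ (∇ + Δ Δ ∇) f = 35x^3 - 105x^2 + (665/2)x - 105/2
(E_{1} D ∇ + ∇) (∇ + Δ Δ ∇) f = 35x^3 + (665/2)x + 175
Δ (E_{1} D ∇ + ∇) (∇ + Δ Δ ∇) f = 105x^2 + 105x + 735/2

the result is g(x) = 105x^2 + 105x + 735/2


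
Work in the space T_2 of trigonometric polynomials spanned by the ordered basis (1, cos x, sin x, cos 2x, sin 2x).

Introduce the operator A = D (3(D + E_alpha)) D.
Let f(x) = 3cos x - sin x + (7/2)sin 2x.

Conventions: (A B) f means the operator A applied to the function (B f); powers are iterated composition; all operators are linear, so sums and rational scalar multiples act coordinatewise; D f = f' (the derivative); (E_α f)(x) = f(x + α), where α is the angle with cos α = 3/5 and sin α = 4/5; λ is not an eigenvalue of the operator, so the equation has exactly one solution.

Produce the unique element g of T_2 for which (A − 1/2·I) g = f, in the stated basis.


the result is g(x) = -(246/689)cos x - (278/689)sin x + (12432/126985)cos 2x + (1001/126985)sin 2x

write g with unknown coordinates in the stated basis and equate coefficients in (A − 1/2·I) g = f
solving from the highest basis element down gives g = -(246/689)cos x - (278/689)sin x + (12432/126985)cos 2x + (1001/126985)sin 2x
check: A g = (1944/689)cos x - (828/689)sin x + (6216/126985)cos 2x + (444948/126985)sin 2x
so A g − 1/2·g = 3cos x - sin x + (7/2)sin 2x = f ✓
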